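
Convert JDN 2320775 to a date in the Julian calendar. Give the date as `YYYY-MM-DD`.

1641-12-08

The Gregorian equivalent of JDN 2320775 is 18 December 1641.
In the Julian calendar that day is 1641-12-08.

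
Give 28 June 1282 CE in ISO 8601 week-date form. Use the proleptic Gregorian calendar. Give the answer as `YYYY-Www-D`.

The weekday is Sunday (ISO weekday 7).
That Sunday belongs to ISO week 26 of ISO year 1282.

1282-W26-7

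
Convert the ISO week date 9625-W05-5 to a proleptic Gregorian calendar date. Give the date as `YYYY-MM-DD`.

9625-01-31

ISO week 1 of 9625 is the week containing the first Thursday of 9625.
Week 5, day 5 (Friday) lands on 9625-01-31.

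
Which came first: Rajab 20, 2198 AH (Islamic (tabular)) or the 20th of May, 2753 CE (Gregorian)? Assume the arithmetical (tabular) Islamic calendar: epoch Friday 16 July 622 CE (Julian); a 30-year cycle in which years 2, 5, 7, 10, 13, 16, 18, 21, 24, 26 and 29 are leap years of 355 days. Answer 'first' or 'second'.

second

The two dates have Julian Day Numbers 2727180 and 2726712 respectively.
Since 2726712 < 2727180, the second date comes first.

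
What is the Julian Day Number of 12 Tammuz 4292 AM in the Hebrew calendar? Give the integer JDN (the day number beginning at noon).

1915553

Equivalently 3 July 532 (proleptic Gregorian).
JDN 2299161 is 15 October 1582 CE (Gregorian); the target day is −383608 days from there, so JDN = 1915553.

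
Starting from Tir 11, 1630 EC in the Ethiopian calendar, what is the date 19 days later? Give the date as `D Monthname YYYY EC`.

The starting date is JDN 2319343; 2319343 + 19 = 2319362.
JDN 2319362 corresponds to 30 Tir 1630 EC.

30 Tir 1630 EC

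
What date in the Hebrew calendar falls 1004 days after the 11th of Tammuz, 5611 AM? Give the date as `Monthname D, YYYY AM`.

JDN of the 11th of Tammuz, 5611 AM = 2397315.
2397315 + 1004 = 2398319.
JDN 2398319 in the Hebrew calendar is Nisan 12, 5614 AM.

Nisan 12, 5614 AM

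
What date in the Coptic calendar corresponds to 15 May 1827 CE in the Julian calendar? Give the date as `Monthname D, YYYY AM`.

Pashons 20, 1543 AM

The source date corresponds to 27 May 1827 in the Gregorian calendar (JDN 2388504).
That day falls on 20 Pashons 1543 AM in the Coptic calendar.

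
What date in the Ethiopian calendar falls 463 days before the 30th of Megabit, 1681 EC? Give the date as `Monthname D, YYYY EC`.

Tahsas 22, 1680 EC

JDN of the 30th of Megabit, 1681 EC = 2338050.
2338050 − 463 = 2337587.
JDN 2337587 in the Ethiopian calendar is Tahsas 22, 1680 EC.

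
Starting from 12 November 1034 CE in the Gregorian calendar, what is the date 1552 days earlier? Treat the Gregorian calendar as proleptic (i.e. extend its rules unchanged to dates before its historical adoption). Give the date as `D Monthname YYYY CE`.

The starting date is JDN 2099036; 2099036 − 1552 = 2097484.
JDN 2097484 corresponds to 13 August 1030 CE.

13 August 1030 CE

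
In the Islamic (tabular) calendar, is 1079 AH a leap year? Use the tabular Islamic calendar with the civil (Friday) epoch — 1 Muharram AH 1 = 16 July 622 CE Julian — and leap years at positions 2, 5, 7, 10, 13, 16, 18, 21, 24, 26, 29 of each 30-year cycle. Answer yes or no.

Year 1079 AH is year 29 of its 30-year cycle; leap positions are 2, 5, 7, 10, 13, 16, 18, 21, 24, 26, 29, so it is a leap year (355 days).

yes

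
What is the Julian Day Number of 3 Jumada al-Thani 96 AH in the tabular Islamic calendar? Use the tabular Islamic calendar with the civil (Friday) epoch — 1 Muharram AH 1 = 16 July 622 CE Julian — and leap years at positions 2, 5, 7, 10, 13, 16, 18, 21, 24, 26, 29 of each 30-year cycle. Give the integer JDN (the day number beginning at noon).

Equivalently 17 February 715 (proleptic Gregorian).
JDN 2451545 is 1 January 2000 CE (Gregorian); the target day is −469290 days from there, so JDN = 1982255.

1982255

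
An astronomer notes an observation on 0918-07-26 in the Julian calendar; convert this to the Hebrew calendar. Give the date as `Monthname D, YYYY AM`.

Both dates share Julian Day Number 2056564; in the Hebrew calendar that is 14 Av 4678 AM.

Av 14, 4678 AM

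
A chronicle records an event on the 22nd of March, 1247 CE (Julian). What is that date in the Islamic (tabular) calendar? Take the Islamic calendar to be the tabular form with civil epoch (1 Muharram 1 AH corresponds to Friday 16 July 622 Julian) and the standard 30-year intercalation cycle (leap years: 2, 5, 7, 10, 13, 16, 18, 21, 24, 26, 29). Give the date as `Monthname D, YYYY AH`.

Dhu al-Qa'dah 13, 644 AH

Both dates share Julian Day Number 2176605; in the tabular Islamic calendar that is 13 Dhu al-Qa'dah 644 AH.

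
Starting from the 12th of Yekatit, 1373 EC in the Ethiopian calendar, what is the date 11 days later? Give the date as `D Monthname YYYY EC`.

The starting date is JDN 2225505; 2225505 + 11 = 2225516.
JDN 2225516 corresponds to 23 Yekatit 1373 EC.

23 Yekatit 1373 EC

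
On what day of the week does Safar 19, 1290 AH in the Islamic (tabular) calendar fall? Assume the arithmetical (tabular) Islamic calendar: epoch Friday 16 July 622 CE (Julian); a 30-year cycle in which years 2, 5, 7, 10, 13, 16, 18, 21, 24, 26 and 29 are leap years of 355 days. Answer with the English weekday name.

This is JDN 2405267 (18 April 1873 Gregorian).
2405267 ≡ 4 (mod 7); counting from Monday = 0 gives Friday.

Friday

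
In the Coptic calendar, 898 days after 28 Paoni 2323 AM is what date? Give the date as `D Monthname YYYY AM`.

10 Koiak 2326 AM

Counting 898 days forward from JDN 2673437 reaches JDN 2674335, which is 10 Koiak 2326 AM.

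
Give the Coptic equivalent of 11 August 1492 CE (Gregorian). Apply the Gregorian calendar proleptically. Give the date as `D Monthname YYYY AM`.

9 Mesori 1208 AM

Both dates share Julian Day Number 2266225; in the Coptic calendar that is 9 Mesori 1208 AM.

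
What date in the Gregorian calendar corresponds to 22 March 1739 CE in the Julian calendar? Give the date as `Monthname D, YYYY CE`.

April 2, 1739 CE

The Julian–Gregorian offset here is 11 days (Julian trailing).
22 March 1739 Julian + 11 days → 2 April 1739 Gregorian.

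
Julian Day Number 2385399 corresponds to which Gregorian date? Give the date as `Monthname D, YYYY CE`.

November 25, 1818 CE

JDN 2451545 is 1 Jan 2000; 2385399 is −66146 days from there.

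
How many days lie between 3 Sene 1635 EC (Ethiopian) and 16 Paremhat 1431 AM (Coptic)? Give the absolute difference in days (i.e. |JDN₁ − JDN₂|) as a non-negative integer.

JDN of the first date = 2321311.
JDN of the second date = 2347532.
|2347532 − 2321311| = 26221.

26221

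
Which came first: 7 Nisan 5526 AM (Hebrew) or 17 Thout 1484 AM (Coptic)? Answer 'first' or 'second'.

first

The two dates have Julian Day Numbers 2366154 and 2366712 respectively.
Since 2366154 < 2366712, the first date comes first.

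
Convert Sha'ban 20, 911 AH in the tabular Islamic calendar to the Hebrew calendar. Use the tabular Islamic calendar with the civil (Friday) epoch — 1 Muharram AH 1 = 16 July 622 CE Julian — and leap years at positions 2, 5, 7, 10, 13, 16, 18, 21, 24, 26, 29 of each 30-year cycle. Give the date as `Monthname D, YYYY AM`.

Julian Day Number of the source date = 2271140.
Converting JDN 2271140 to the Hebrew calendar gives 21 Shevat 5266 AM.

Shevat 21, 5266 AM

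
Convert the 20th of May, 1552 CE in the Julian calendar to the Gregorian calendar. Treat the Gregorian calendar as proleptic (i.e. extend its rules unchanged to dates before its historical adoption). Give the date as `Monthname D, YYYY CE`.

May 30, 1552 CE

For dates in this range the Gregorian date is 10 days ahead of the Julian.
20 May 1552 Julian + 10 days → 30 May 1552 Gregorian.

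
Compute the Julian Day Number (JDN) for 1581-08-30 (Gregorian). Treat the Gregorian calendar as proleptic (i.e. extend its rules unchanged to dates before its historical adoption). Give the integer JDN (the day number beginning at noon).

2298750

JDN 2400001 is 17 November 1858 CE (Gregorian), MJD 0; the target day is −101251 days from there, so JDN = 2298750.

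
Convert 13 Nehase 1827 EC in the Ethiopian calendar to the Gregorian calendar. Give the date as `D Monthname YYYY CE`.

Julian Day Number of the source date = 2391509.
Converting JDN 2391509 to the Gregorian calendar gives 18 August 1835 CE.

18 August 1835 CE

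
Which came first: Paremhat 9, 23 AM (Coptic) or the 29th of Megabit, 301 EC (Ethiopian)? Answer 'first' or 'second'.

first

First date → JDN 1833253; second date → JDN 1834004.
JDN 1833253 < JDN 1834004, so the first date is earlier.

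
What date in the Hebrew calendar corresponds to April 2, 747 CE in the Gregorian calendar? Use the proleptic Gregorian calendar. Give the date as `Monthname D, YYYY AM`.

Nisan 14, 4507 AM

Both dates share Julian Day Number 1993987; in the Hebrew calendar that is 14 Nisan 4507 AM.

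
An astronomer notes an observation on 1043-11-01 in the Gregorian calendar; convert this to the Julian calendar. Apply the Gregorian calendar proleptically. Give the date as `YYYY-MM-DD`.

At this point the Julian calendar is 6 days behind the Gregorian.
1 November 1043 Gregorian − 6 days → 26 October 1043 Julian.

1043-10-26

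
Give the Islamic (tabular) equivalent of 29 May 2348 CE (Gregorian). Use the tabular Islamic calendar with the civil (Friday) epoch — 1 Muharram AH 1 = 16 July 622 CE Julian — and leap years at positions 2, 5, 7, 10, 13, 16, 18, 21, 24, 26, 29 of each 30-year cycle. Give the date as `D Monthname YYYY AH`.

Both dates share Julian Day Number 2578798; in the tabular Islamic calendar that is 29 Shawwal 1779 AH.

29 Shawwal 1779 AH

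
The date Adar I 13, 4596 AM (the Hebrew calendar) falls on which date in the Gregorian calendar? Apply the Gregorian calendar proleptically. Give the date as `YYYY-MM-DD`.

Julian Day Number of the source date = 2026442.
Converting JDN 2026442 to the Gregorian calendar gives 9 February 836 CE.

0836-02-09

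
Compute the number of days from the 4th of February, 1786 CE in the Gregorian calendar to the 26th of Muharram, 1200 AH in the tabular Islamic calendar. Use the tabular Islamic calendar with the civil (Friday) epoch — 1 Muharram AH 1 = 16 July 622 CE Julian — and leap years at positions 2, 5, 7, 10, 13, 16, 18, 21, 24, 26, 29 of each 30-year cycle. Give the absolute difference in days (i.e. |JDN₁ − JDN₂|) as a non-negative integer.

67

First date → JDN 2373418; second date → JDN 2373351.
The interval is |2373418 − 2373351| = 67 days.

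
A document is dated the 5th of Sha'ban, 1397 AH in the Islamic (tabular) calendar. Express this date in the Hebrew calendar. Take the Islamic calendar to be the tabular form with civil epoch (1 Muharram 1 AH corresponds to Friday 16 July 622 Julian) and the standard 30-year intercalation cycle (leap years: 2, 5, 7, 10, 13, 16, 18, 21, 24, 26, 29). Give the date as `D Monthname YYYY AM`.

Julian Day Number of the source date = 2443347.
Converting JDN 2443347 to the Hebrew calendar gives 7 Av 5737 AM.

7 Av 5737 AM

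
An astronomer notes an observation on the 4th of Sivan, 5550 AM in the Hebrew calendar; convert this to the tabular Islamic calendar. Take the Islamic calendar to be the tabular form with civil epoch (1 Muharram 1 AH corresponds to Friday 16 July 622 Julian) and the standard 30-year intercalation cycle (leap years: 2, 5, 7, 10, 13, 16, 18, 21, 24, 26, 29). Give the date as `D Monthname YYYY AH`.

3 Ramadan 1204 AH

The source date corresponds to 17 May 1790 in the Gregorian calendar (JDN 2374981).
That day falls on 3 Ramadan 1204 AH in the tabular Islamic calendar.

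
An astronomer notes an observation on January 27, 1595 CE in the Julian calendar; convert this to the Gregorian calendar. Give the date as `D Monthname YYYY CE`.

For dates in this range the Gregorian date is 10 days ahead of the Julian.
27 January 1595 Julian + 10 days → 6 February 1595 Gregorian.

6 February 1595 CE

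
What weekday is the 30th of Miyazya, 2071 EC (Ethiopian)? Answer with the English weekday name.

Equivalently 8 May 2079 Gregorian, JDN 2480527.
2480527 ≡ 0 (mod 7); counting from Monday = 0 gives Monday.

Monday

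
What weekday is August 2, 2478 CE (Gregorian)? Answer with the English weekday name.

JDN 2626345 mod 7 = 1, and JDN 0 was a Monday, so this is a Tuesday.

Tuesday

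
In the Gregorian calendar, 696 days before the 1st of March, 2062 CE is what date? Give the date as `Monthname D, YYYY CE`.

April 4, 2060 CE

JDN of the 1st of March, 2062 CE = 2474250.
2474250 − 696 = 2473554.
JDN 2473554 in the Gregorian calendar is April 4, 2060 CE.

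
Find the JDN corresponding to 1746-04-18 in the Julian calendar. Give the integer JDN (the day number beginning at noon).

In the Gregorian calendar the same day is 29 April 1746.
JDN 2400001 is 17 November 1858 CE (Gregorian), MJD 0; the target day is −41109 days from there, so JDN = 2358892.

2358892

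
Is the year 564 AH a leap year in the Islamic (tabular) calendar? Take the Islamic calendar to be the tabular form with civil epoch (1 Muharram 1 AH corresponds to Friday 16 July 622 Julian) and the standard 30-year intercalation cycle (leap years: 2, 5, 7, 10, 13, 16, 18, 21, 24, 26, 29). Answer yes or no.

yes

Year 564 AH is year 24 of its 30-year cycle; leap positions are 2, 5, 7, 10, 13, 16, 18, 21, 24, 26, 29, so it is a leap year (355 days).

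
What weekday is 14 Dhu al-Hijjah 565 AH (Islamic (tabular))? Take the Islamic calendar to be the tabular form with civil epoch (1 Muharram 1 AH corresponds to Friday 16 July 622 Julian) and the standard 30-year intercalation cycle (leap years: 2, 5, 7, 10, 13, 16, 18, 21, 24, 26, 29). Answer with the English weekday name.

Saturday

In the proleptic Gregorian calendar this is 5 September 1170 (JDN 2148641).
Since JDN mod 7 = 5 (0 = Monday), the day is Saturday.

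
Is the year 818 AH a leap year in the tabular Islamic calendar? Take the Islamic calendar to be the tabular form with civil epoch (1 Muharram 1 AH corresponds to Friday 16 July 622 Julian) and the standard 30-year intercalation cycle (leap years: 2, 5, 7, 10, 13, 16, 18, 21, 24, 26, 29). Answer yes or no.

Year 818 AH is year 8 of its 30-year cycle; leap positions are 2, 5, 7, 10, 13, 16, 18, 21, 24, 26, 29, so it is a common year (354 days).

no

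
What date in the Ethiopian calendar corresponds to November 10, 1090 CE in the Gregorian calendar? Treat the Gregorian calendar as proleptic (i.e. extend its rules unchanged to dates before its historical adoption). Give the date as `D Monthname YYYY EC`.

Julian Day Number of the source date = 2119488.
Converting JDN 2119488 to the Ethiopian calendar gives 8 Hidar 1083 EC.

8 Hidar 1083 EC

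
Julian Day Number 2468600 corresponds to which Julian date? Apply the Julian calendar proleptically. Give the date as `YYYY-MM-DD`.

2046-08-29

JDN 2468600 is 11 September 2046 in the Gregorian calendar.
In the Julian calendar that day is 2046-08-29.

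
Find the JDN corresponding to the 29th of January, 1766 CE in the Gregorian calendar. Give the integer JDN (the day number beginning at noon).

JDN 2400001 is 17 November 1858 CE (Gregorian), MJD 0; the target day is −33894 days from there, so JDN = 2366107.

2366107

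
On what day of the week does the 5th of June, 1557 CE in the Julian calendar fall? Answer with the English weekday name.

In the proleptic Gregorian calendar this is 15 June 1557 (JDN 2289908).
JDN 2289908 mod 7 = 5, and JDN 0 was a Monday, so this is a Saturday.

Saturday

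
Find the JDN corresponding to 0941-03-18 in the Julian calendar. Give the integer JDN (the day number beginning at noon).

In the proleptic Gregorian calendar the same day is 23 March 941.
JDN 2451545 is 1 January 2000 CE (Gregorian); the target day is −386710 days from there, so JDN = 2064835.

2064835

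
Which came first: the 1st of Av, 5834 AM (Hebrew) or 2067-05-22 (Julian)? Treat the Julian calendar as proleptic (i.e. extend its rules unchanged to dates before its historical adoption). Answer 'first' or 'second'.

second

Converting both to JDN: 2478779 vs 2476171; the smaller is the second.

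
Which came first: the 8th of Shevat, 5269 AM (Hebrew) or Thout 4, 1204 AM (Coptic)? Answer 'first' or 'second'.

second

First date → JDN 2272219; second date → JDN 2264429.
JDN 2264429 < JDN 2272219, so the second date is earlier.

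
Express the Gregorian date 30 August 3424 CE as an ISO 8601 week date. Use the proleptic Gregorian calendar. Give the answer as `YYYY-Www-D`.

3424-W36-1

The weekday is Monday (ISO weekday 1).
That Monday belongs to ISO week 36 of ISO year 3424.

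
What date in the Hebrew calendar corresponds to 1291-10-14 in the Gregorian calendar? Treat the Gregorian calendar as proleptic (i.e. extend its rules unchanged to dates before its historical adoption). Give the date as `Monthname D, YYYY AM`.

Cheshvan 12, 5052 AM

Both dates share Julian Day Number 2192875; in the Hebrew calendar that is 12 Cheshvan 5052 AM.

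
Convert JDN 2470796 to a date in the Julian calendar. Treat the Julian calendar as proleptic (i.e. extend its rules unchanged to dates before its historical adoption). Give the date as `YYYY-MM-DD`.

The Gregorian equivalent of JDN 2470796 is 15 September 2052.
In the Julian calendar that day is 2052-09-02.

2052-09-02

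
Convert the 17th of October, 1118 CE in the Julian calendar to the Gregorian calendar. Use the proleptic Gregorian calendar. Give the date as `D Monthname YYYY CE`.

The Julian–Gregorian offset here is 7 days (Julian trailing).
17 October 1118 Julian + 7 days → 24 October 1118 Gregorian.

24 October 1118 CE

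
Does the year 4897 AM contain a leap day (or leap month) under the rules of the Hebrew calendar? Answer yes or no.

Hebrew year 4897 is year 14 of its 19-year Metonic cycle; leap years are at positions 3, 6, 8, 11, 14, 17, 19, so it is a leap year (13 months).

yes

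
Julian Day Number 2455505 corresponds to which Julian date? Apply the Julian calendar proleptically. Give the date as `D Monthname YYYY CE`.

22 October 2010 CE

JDN 2455505 is 4 November 2010 in the Gregorian calendar.
In the Julian calendar that day is 22 October 2010 CE.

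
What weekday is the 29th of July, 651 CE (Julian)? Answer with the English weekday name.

In the proleptic Gregorian calendar this is 1 August 651 (JDN 1959045).
JDN 1959045 mod 7 = 4, and JDN 0 was a Monday, so this is a Friday.

Friday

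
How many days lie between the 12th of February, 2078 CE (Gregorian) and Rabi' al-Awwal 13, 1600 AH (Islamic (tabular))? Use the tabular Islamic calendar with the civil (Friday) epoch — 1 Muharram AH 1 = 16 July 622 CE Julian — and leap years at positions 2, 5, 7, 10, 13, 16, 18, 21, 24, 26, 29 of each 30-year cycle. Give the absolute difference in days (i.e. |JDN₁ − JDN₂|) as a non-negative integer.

35066

First date → JDN 2480077; second date → JDN 2515143.
The interval is |2480077 − 2515143| = 35066 days.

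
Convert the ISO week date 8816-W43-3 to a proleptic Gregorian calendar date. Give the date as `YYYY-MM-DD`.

8816-10-26

ISO week 1 of 8816 is the week containing the first Thursday of 8816.
Week 43, day 3 (Wednesday) lands on 8816-10-26.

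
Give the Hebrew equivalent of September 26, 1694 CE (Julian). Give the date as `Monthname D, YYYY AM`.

The source date corresponds to 6 October 1694 in the Gregorian calendar (JDN 2340060).
That day falls on 17 Tishrei 5455 AM in the Hebrew calendar.

Tishrei 17, 5455 AM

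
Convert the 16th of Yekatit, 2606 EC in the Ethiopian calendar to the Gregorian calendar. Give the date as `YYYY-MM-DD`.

Both dates share Julian Day Number 2675862; in the Gregorian calendar that is 28 February 2614 CE.

2614-02-28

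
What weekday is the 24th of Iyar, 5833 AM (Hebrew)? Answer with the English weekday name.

Wednesday

In the Gregorian calendar this is 31 May 2073 (JDN 2478359).
JDN 2478359 mod 7 = 2, and JDN 0 was a Monday, so this is a Wednesday.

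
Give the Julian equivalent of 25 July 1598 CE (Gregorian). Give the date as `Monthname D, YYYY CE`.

The Julian–Gregorian offset here is 10 days (Julian trailing).
25 July 1598 Gregorian − 10 days → 15 July 1598 Julian.

July 15, 1598 CE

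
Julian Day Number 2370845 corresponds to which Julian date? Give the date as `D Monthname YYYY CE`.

8 January 1779 CE

The Gregorian equivalent of JDN 2370845 is 19 January 1779.
In the Julian calendar that day is 8 January 1779 CE.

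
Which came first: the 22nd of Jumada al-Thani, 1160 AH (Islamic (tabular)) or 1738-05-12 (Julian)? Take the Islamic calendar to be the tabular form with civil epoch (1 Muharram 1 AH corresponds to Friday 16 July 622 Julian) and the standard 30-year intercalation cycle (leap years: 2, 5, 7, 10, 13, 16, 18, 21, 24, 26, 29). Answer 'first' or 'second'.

second

The two dates have Julian Day Numbers 2359320 and 2355994 respectively.
Since 2355994 < 2359320, the second date comes first.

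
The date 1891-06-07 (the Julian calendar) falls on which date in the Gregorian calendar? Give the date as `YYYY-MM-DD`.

The Julian–Gregorian offset here is 12 days (Julian trailing).
7 June 1891 Julian + 12 days → 19 June 1891 Gregorian.

1891-06-19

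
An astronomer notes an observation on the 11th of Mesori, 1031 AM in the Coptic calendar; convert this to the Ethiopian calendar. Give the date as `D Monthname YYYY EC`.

The source date corresponds to 12 August 1315 in the proleptic Gregorian calendar (JDN 2201577).
That day falls on 11 Nehase 1307 EC in the Ethiopian calendar.

11 Nehase 1307 EC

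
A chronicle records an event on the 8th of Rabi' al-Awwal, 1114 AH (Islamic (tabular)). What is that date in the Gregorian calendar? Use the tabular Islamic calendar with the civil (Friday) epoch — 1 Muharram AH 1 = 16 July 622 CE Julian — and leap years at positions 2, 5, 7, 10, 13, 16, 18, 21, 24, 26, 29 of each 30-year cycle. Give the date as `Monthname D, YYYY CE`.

Julian Day Number of the source date = 2342916.
Converting JDN 2342916 to the Gregorian calendar gives 2 August 1702 CE.

August 2, 1702 CE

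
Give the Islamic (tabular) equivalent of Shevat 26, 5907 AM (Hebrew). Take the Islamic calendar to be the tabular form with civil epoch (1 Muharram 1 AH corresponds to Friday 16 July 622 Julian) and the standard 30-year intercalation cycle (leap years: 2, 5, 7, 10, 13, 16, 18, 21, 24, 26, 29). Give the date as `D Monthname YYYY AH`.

24 Rabi' al-Thani 1572 AH

The source date corresponds to 27 January 2147 in the Gregorian calendar (JDN 2505262).
That day falls on 24 Rabi' al-Thani 1572 AH in the tabular Islamic calendar.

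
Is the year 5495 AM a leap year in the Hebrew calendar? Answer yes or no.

no

Hebrew year 5495 is year 4 of its 19-year Metonic cycle; leap years are at positions 3, 6, 8, 11, 14, 17, 19, so it is a common year (12 months).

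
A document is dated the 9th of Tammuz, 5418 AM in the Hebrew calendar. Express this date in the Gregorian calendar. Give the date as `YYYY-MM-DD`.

Both dates share Julian Day Number 2326823; in the Gregorian calendar that is 10 July 1658 CE.

1658-07-10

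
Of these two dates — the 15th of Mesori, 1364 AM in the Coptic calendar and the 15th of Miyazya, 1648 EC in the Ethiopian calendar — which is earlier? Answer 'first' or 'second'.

The two dates have Julian Day Numbers 2323210 and 2326012 respectively.
Since 2323210 < 2326012, the first date comes first.

first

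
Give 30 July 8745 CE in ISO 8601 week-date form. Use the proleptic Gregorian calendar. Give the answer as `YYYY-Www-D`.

8745-W31-1

The weekday is Monday (ISO weekday 1).
That Monday belongs to ISO week 31 of ISO year 8745.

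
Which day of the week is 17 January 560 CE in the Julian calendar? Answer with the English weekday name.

Equivalently 19 January 560 Gregorian, JDN 1925614.
Since JDN mod 7 = 5 (0 = Monday), the day is Saturday.

Saturday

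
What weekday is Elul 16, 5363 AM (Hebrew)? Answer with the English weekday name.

Saturday

In the Gregorian calendar this is 23 August 1603 (JDN 2306778).
JDN 2306778 mod 7 = 5, and JDN 0 was a Monday, so this is a Saturday.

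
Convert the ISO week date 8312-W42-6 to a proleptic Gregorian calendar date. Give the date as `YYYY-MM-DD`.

ISO week 1 of 8312 is the week containing the first Thursday of 8312.
Week 42, day 6 (Saturday) lands on 8312-10-19.

8312-10-19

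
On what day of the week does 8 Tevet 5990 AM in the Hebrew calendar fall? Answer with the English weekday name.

In the Gregorian calendar this is 25 December 2229 (JDN 2535544).
JDN 2535544 mod 7 = 4, and JDN 0 was a Monday, so this is a Friday.

Friday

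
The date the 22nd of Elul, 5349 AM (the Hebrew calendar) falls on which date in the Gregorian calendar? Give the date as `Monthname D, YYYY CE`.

Both dates share Julian Day Number 2301676; in the Gregorian calendar that is 3 September 1589 CE.

September 3, 1589 CE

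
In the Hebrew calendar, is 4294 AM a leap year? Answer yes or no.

Hebrew year 4294 is year 19 of its 19-year Metonic cycle; leap years are at positions 3, 6, 8, 11, 14, 17, 19, so it is a leap year (13 months).

yes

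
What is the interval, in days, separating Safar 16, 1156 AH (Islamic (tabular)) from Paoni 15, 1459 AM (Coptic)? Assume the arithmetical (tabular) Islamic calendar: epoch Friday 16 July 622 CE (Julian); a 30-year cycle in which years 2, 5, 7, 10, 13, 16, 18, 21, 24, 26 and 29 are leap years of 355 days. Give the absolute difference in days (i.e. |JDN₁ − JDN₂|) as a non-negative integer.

JDN of the first date = 2357778.
JDN of the second date = 2357848.
|2357848 − 2357778| = 70.

70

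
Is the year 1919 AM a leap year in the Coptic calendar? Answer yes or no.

yes

1919 mod 4 = 3; in the Coptic calendar a year is leap when year mod 4 = 3, so it is a leap year.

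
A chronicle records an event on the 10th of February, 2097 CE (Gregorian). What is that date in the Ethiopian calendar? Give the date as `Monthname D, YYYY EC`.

Both dates share Julian Day Number 2487015; in the Ethiopian calendar that is 3 Yekatit 2089 EC.

Yekatit 3, 2089 EC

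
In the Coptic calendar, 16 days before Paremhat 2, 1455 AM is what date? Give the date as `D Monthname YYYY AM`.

Counting 16 days back from JDN 2356284 reaches JDN 2356268, which is 16 Meshir 1455 AM.

16 Meshir 1455 AM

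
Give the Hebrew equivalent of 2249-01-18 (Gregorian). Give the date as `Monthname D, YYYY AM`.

Julian Day Number of the source date = 2542508.
Converting JDN 2542508 to the Hebrew calendar gives 4 Shevat 6009 AM.

Shevat 4, 6009 AM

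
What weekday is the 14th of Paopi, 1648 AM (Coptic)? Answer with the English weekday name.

This is JDN 2426640 (25 October 1931 Gregorian).
Since JDN mod 7 = 6 (0 = Monday), the day is Sunday.

Sunday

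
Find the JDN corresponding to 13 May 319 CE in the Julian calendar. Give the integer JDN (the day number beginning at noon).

In the proleptic Gregorian calendar the same day is 14 May 319.
JDN 2400001 is 17 November 1858 CE (Gregorian), MJD 0; the target day is −562296 days from there, so JDN = 1837705.

1837705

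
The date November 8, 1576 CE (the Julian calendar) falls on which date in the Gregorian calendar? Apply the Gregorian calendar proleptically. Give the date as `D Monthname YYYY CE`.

For dates in this range the Gregorian date is 10 days ahead of the Julian.
8 November 1576 Julian + 10 days → 18 November 1576 Gregorian.

18 November 1576 CE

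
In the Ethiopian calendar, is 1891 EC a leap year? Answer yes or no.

1891 mod 4 = 3; in the Ethiopian calendar a year is leap when year mod 4 = 3, so it is a leap year.

yes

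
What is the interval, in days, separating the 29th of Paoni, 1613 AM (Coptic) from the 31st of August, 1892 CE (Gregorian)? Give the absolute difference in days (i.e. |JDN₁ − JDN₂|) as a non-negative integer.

JDN of the first date = 2414111.
JDN of the second date = 2412342.
|2412342 − 2414111| = 1769.

1769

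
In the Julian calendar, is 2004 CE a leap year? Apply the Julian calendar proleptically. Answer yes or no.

yes

2004 mod 4 = 0, so it is a leap year in the Julian calendar.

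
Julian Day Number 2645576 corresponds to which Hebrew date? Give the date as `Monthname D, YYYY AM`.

JDN 2645576 is 29 March 2531 in the Gregorian calendar.
In the Hebrew calendar that day is Nisan 10, 6291 AM.

Nisan 10, 6291 AM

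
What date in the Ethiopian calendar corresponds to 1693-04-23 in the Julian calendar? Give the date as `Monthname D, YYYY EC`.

Miyazya 28, 1685 EC

Both dates share Julian Day Number 2339539; in the Ethiopian calendar that is 28 Miyazya 1685 EC.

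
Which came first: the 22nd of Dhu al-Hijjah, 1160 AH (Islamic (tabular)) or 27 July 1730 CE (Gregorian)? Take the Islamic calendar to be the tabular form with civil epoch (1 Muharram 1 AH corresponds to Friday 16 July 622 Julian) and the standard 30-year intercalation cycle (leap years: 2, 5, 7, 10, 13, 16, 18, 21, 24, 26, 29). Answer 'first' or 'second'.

second

Converting both to JDN: 2359497 vs 2353137; the smaller is the second.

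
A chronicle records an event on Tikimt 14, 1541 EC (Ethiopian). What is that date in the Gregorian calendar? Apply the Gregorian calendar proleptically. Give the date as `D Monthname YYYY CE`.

21 October 1548 CE

Julian Day Number of the source date = 2286749.
Converting JDN 2286749 to the Gregorian calendar gives 21 October 1548 CE.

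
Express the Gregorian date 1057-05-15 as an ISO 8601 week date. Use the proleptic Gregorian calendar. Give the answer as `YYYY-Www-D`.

The weekday is Friday (ISO weekday 5).
That Friday belongs to ISO week 20 of ISO year 1057.

1057-W20-5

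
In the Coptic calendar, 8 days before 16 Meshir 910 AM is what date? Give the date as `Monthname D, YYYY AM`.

JDN of 16 Meshir 910 AM = 2157207.
2157207 − 8 = 2157199.
JDN 2157199 in the Coptic calendar is Meshir 8, 910 AM.

Meshir 8, 910 AM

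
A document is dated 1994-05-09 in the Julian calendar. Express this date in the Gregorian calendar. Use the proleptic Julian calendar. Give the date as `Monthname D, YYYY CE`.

For dates in this range the Gregorian date is 13 days ahead of the Julian.
9 May 1994 Julian + 13 days → 22 May 1994 Gregorian.

May 22, 1994 CE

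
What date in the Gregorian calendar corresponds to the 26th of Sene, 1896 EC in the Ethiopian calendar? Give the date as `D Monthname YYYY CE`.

Both dates share Julian Day Number 2416665; in the Gregorian calendar that is 3 July 1904 CE.

3 July 1904 CE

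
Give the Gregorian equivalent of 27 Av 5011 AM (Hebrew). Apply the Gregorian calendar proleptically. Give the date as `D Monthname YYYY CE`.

23 August 1251 CE

Julian Day Number of the source date = 2178213.
Converting JDN 2178213 to the Gregorian calendar gives 23 August 1251 CE.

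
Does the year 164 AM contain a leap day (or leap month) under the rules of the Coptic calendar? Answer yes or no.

no

164 mod 4 = 0; in the Coptic calendar a year is leap when year mod 4 = 3, so it is a common year.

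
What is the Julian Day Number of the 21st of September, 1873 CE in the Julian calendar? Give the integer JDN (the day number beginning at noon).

2405435

Equivalently 3 October 1873 (Gregorian).
JDN 2299161 is 15 October 1582 CE (Gregorian); the target day is +106274 days from there, so JDN = 2405435.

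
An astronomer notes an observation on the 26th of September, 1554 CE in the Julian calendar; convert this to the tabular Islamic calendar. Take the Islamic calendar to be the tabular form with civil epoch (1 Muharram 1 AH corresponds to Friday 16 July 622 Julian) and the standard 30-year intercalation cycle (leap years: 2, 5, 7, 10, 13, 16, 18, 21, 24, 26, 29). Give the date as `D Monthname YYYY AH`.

Julian Day Number of the source date = 2288925.
Converting JDN 2288925 to the tabular Islamic calendar gives 28 Shawwal 961 AH.

28 Shawwal 961 AH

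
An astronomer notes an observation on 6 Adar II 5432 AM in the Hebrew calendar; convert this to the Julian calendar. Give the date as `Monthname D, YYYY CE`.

February 24, 1672 CE

Both dates share Julian Day Number 2331810; in the Julian calendar that is 24 February 1672 CE.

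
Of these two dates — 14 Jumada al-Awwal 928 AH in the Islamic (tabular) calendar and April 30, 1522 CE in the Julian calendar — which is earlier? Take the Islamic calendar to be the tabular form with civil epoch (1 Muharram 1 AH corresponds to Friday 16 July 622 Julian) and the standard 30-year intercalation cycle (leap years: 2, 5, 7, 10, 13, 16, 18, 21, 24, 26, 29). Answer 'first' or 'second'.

first

Converting both to JDN: 2277069 vs 2277088; the smaller is the first.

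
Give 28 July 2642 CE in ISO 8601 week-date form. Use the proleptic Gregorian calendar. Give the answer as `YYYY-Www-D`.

The weekday is Thursday (ISO weekday 4).
That Thursday belongs to ISO week 30 of ISO year 2642.

2642-W30-4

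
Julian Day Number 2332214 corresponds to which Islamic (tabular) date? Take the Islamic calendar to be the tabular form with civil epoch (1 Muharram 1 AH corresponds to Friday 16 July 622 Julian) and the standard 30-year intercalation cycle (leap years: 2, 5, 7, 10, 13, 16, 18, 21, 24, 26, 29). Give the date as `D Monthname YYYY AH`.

25 Dhu al-Hijjah 1083 AH

The Gregorian equivalent of JDN 2332214 is 13 April 1673.
In the tabular Islamic calendar that day is 25 Dhu al-Hijjah 1083 AH.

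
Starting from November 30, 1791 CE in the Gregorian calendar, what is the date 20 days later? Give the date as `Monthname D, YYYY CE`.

The starting date is JDN 2375543; 2375543 + 20 = 2375563.
JDN 2375563 corresponds to December 20, 1791 CE.

December 20, 1791 CE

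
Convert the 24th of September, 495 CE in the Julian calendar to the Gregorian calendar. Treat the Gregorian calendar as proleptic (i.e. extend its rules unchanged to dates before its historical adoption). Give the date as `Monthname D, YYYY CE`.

September 25, 495 CE

The Julian–Gregorian offset here is 1 day (Julian trailing).
24 September 495 Julian + 1 day → 25 September 495 Gregorian.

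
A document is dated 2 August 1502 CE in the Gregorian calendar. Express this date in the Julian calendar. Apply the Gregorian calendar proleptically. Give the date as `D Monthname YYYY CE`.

23 July 1502 CE

At this point the Julian calendar is 10 days behind the Gregorian.
2 August 1502 Gregorian − 10 days → 23 July 1502 Julian.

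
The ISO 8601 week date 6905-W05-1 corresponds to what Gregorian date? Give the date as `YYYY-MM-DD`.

ISO week 1 of 6905 is the week containing the first Thursday of 6905.
Week 5, day 1 (Monday) lands on 6905-01-26.

6905-01-26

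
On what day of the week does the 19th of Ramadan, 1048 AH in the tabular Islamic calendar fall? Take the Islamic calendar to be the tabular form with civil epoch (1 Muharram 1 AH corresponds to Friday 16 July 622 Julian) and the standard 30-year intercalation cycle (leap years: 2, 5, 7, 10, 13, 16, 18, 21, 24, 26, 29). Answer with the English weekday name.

In the Gregorian calendar this is 24 January 1639 (JDN 2319716).
JDN 2319716 mod 7 = 0, and JDN 0 was a Monday, so this is a Monday.

Monday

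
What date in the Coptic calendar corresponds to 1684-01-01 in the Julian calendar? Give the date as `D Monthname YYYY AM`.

5 Tobi 1400 AM

Both dates share Julian Day Number 2336139; in the Coptic calendar that is 5 Tobi 1400 AM.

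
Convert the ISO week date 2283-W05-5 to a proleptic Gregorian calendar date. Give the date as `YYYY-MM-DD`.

2283-02-02

ISO week 1 of 2283 is the week containing the first Thursday of 2283.
Week 5, day 5 (Friday) lands on 2283-02-02.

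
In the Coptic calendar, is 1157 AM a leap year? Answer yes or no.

no

1157 mod 4 = 1; in the Coptic calendar a year is leap when year mod 4 = 3, so it is a common year.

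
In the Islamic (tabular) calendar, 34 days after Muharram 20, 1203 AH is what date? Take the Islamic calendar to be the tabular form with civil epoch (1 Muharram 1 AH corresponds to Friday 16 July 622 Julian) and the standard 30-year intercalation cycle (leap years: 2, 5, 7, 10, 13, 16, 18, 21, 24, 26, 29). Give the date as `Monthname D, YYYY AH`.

Safar 24, 1203 AH

JDN of Muharram 20, 1203 AH = 2374408.
2374408 + 34 = 2374442.
JDN 2374442 in the tabular Islamic calendar is Safar 24, 1203 AH.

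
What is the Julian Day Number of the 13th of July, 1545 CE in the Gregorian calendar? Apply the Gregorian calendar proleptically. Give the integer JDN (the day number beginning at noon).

2285553

JDN 2400001 is 17 November 1858 CE (Gregorian), MJD 0; the target day is −114448 days from there, so JDN = 2285553.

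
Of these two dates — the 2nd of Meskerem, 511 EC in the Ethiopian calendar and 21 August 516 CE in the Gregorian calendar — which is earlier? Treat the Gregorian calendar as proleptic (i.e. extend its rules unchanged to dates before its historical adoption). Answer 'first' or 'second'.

second

The two dates have Julian Day Numbers 1910499 and 1909758 respectively.
Since 1909758 < 1910499, the second date comes first.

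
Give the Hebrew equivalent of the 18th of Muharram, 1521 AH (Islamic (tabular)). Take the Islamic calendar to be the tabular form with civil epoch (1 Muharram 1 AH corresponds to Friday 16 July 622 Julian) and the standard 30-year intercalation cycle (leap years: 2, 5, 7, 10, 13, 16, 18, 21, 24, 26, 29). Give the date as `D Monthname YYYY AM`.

Both dates share Julian Day Number 2487094; in the Hebrew calendar that is 18 Iyar 5857 AM.

18 Iyar 5857 AM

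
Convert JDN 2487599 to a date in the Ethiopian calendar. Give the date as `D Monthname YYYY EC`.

7 Meskerem 2091 EC

JDN 2487599 is 17 September 2098 in the Gregorian calendar.
In the Ethiopian calendar that day is 7 Meskerem 2091 EC.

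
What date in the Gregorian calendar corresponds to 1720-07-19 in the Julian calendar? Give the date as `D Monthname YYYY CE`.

30 July 1720 CE

For dates in this range the Gregorian date is 11 days ahead of the Julian.
19 July 1720 Julian + 11 days → 30 July 1720 Gregorian.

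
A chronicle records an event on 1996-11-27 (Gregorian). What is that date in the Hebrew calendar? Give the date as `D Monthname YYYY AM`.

Both dates share Julian Day Number 2450415; in the Hebrew calendar that is 16 Kislev 5757 AM.

16 Kislev 5757 AM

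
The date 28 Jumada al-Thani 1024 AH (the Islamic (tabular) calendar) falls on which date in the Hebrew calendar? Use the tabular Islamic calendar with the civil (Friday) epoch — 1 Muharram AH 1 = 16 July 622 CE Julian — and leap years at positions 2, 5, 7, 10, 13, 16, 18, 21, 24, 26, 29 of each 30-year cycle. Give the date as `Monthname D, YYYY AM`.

The source date corresponds to 25 July 1615 in the Gregorian calendar (JDN 2311132).
That day falls on 28 Tammuz 5375 AM in the Hebrew calendar.

Tammuz 28, 5375 AM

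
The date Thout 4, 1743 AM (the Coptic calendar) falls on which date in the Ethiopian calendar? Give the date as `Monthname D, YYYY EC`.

Meskerem 4, 2019 EC

Both dates share Julian Day Number 2461298; in the Ethiopian calendar that is 4 Meskerem 2019 EC.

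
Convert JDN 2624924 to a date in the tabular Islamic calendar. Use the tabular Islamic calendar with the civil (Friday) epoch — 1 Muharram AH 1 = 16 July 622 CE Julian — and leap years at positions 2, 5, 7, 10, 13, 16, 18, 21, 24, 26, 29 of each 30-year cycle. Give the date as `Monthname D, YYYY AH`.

Dhu al-Hijjah 28, 1909 AH

JDN 2624924 is 11 September 2474 in the Gregorian calendar.
In the tabular Islamic calendar that day is Dhu al-Hijjah 28, 1909 AH.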